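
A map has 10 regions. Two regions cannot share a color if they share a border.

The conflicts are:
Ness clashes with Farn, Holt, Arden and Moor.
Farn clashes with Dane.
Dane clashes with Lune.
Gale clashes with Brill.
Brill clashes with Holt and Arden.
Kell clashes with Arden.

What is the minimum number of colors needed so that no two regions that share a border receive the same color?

2

Dane and Lune conflict, so at least 2 colors are needed.
2 colors suffice: color 1 → {Ness, Dane, Brill, Kell}; color 2 → {Farn, Lune, Gale, Holt, Arden, Moor}. Every pair that conflicts lands in different colors.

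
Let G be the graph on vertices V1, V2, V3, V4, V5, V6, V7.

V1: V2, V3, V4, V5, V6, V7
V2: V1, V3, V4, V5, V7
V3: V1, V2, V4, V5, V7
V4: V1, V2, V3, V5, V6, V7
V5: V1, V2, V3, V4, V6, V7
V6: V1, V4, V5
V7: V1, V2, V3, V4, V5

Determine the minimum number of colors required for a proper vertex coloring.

6

V1, V2, V3, V4, V5, V7 are pairwise adjacent (a clique of size 6), so at least 6 colors are needed.
6 colors suffice: color 1 → {V1}; color 2 → {V5}; color 3 → {V4}; color 4 → {V3, V6}; color 5 → {V2}; color 6 → {V7}. Every edge joins two different colors.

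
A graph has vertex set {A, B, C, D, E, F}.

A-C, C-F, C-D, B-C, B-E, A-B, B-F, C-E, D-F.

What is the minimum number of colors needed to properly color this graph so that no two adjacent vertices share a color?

A, B, C are mutually adjacent, so at least 3 colors are needed.
One proper 3-coloring: A=green, B=blue, C=red, D=blue, E=green, F=green. Each edge has distinct colors on its endpoints.

3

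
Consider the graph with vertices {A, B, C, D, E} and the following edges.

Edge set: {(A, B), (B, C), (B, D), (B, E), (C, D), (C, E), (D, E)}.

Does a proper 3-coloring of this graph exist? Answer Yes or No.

No

B, C, D, E form a clique, so at least 4 colors are needed.
So 3 colors are not enough.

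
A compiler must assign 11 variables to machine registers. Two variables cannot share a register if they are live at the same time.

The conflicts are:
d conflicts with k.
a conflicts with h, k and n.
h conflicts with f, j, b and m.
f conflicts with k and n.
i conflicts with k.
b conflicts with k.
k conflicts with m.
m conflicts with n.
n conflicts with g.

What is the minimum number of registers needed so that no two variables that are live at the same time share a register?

h and b conflict, so at least 2 registers are needed.
2 registers suffice: d=2, a=2, h=1, f=2, i=2, j=2, b=2, k=1, m=2, n=1, g=2. No two conflicting variables share a register.

2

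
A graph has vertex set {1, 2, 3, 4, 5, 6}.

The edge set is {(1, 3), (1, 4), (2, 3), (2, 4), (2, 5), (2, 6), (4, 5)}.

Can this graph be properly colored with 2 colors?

2, 4, 5 form a triangle, so at least 3 colors are needed.
So 2 colors are not enough.

No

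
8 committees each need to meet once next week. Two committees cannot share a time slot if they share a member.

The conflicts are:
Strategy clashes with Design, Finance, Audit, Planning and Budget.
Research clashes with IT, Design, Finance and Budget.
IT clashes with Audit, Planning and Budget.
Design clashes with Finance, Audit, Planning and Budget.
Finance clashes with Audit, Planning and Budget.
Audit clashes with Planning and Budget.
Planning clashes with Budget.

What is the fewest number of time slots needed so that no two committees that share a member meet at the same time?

6

Strategy, Design, Finance, Audit, Planning, Budget pairwise conflict, so at least 6 time slots are needed.
6 time slots suffice: Strategy=6, Research=2, IT=4, Design=4, Finance=5, Audit=2, Planning=3, Budget=1. No two conflicting committees share a time slot.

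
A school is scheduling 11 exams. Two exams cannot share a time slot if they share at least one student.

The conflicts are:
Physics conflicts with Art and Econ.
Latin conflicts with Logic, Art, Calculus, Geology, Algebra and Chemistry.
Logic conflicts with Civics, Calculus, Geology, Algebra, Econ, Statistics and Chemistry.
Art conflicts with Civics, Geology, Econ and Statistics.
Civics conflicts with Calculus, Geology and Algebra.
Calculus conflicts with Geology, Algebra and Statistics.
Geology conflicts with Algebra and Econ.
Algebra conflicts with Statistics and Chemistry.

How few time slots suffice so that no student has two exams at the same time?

Latin, Logic, Calculus, Geology, Algebra are mutually in conflict, so at least 5 time slots are needed.
A valid assignment using 5 time slots: Physics=2, Latin=5, Logic=1, Art=1, Civics=5, Calculus=4, Geology=2, Algebra=3, Econ=3, Statistics=2, Chemistry=2. Each listed conflict is separated.

5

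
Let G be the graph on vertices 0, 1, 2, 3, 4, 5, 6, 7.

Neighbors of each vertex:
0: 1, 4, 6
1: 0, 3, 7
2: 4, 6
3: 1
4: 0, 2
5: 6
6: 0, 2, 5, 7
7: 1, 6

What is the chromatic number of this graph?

2

1 and 3 are adjacent, so at least 2 colors are needed.
2 colors suffice: color red → {1, 4, 6}; color blue → {0, 2, 3, 5, 7}. Each edge has distinct colors on its endpoints.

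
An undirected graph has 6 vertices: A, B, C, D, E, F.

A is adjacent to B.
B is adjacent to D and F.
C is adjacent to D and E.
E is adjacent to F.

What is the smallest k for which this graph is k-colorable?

3

The cycle B-F-E-C-D-B has odd length 5, so it cannot be 2-colored; at least 3 colors are needed.
A valid assignment using 3 colors: A=blue, B=red, C=green, D=blue, E=red, F=blue. Every edge joins two different colors.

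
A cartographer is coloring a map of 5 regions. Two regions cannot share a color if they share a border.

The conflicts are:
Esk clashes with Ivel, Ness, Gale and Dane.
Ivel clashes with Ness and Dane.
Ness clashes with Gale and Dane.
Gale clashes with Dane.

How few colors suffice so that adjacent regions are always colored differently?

4

Esk, Ivel, Ness, Dane all conflict with each other, so at least 4 colors are needed.
4 colors suffice: color 1 → {Dane}; color 2 → {Ness}; color 3 → {Esk}; color 4 → {Ivel, Gale}. Each listed conflict is separated.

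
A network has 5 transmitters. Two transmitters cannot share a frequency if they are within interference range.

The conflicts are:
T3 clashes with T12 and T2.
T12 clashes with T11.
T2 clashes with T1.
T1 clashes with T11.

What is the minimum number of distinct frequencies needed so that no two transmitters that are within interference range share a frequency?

The cycle T1-T2-T3-T12-T11-T1 has odd length 5, so it cannot be 2-colored; at least 3 frequencies are needed.
3 frequencies suffice: T3=1, T12=2, T2=2, T1=3, T11=1. No two conflicting transmitters share a frequency.

3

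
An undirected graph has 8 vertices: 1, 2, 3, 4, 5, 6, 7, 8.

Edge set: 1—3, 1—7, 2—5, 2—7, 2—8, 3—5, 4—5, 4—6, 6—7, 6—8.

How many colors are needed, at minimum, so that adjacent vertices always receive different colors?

3

The cycle 2-7-6-4-5-2 has odd length 5, so it cannot be 2-colored; at least 3 colors are needed.
3 colors suffice: 1=c, 2=a, 3=a, 4=c, 5=b, 6=a, 7=b, 8=b. Each edge has distinct colors on its endpoints.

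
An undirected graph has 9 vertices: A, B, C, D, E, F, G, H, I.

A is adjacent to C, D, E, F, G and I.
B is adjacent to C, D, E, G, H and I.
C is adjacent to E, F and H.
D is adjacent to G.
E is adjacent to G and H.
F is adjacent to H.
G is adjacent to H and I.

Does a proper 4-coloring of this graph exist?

The chromatic number is 4. B, E, G, H form a clique, so at least 4 colors are needed.
4 colors suffice: color 1 → {C, G}; color 2 → {A, B}; color 3 → {D, H, I}; color 4 → {E, F}.
That is already a proper 4-coloring.

Yes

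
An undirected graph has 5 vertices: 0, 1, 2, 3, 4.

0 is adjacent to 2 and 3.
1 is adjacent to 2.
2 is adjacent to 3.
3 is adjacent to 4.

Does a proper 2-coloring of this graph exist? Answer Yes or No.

0, 2, 3 are mutually adjacent, so at least 3 colors are needed.
So 2 colors are not enough.

No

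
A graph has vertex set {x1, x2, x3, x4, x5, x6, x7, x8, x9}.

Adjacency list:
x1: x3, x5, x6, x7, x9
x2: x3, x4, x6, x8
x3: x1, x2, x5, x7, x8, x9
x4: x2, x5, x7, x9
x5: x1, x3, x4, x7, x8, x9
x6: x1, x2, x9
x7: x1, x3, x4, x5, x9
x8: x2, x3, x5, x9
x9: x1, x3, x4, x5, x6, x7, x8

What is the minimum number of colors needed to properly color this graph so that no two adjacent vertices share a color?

x1, x3, x5, x7, x9 form a clique, so at least 5 colors are needed.
One proper 5-coloring: x1=4, x2=1, x3=2, x4=2, x5=3, x6=2, x7=5, x8=4, x9=1. Every edge joins two different colors.

5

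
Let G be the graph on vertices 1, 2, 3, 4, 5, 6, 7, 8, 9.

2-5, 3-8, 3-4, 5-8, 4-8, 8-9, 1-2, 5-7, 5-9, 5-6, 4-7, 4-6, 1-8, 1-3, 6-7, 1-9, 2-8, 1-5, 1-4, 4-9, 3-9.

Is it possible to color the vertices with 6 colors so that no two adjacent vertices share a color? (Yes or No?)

The chromatic number is 5. 1, 3, 4, 8, 9 form a clique, so at least 5 colors are needed.
5 colors suffice: color a → {4, 5}; color b → {1, 6}; color c → {7, 8}; color d → {2, 9}; color e → {3}.
Since 6 ≥ 5, a proper 6-coloring certainly exists.

Yes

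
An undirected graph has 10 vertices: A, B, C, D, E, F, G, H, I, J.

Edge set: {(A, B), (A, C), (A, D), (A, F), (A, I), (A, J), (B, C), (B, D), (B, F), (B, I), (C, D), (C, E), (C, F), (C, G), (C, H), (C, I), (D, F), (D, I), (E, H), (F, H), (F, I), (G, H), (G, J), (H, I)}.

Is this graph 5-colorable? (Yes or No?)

No

A, B, C, D, F, I are pairwise adjacent (a clique of size 6), so at least 6 colors are needed.
So 5 colors are not enough.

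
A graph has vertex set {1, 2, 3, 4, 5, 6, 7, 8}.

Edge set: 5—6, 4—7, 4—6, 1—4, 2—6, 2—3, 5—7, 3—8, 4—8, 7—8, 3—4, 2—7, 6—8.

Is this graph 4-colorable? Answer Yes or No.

Yes

The chromatic number is 3. 3, 4, 8 form a triangle, so at least 3 colors are needed.
3 colors suffice: color red → {2, 4, 5}; color blue → {1, 3, 6, 7}; color green → {8}.
Since 4 ≥ 3, a proper 4-coloring certainly exists.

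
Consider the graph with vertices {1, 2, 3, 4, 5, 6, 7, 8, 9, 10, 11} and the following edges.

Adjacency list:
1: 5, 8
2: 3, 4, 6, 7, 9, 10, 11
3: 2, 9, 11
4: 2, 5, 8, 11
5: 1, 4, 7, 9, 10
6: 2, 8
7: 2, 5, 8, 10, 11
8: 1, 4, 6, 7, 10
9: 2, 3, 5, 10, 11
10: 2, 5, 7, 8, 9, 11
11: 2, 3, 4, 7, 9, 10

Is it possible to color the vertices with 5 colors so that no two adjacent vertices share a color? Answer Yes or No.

Yes

The chromatic number is 4. 2, 3, 9, 11 are mutually adjacent (a clique of size 4), so at least 4 colors are needed.
One proper 4-coloring: 1=blue, 2=red, 3=green, 4=green, 5=red, 6=blue, 7=yellow, 8=red, 9=yellow, 10=green, 11=blue.
Since 5 ≥ 4, a proper 5-coloring certainly exists.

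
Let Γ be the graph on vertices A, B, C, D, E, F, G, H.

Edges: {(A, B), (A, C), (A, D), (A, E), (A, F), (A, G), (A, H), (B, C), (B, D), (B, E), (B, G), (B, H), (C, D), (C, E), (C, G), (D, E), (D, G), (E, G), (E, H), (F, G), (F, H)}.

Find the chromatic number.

A, B, C, D, E, G are mutually adjacent (a clique of size 6), so at least 6 colors are needed.
One proper 6-coloring: A=1, B=3, C=6, D=5, E=4, F=3, G=2, H=2. No two adjacent vertices share a color.

6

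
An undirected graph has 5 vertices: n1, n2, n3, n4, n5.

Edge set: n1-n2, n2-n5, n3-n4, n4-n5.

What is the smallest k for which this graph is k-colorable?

2

n4 and n5 are adjacent, so at least 2 colors are needed.
2 colors suffice: n1=1, n2=2, n3=1, n4=2, n5=1. Each edge has distinct colors on its endpoints.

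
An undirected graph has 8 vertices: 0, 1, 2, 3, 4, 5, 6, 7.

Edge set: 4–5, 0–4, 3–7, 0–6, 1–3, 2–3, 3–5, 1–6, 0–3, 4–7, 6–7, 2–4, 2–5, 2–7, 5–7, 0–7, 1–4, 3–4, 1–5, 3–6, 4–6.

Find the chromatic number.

5

0, 3, 4, 6, 7 form a clique, so at least 5 colors are needed.
5 colors suffice: color red → {3}; color blue → {4}; color green → {1, 7}; color yellow → {5, 6}; color purple → {0, 2}. Each edge has distinct colors on its endpoints.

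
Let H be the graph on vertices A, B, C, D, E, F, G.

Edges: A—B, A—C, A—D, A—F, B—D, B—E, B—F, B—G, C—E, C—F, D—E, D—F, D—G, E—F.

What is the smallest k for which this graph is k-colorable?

B, D, E, F are pairwise adjacent (a clique of size 4), so at least 4 colors are needed.
A valid assignment using 4 colors: A=yellow, B=blue, C=red, D=red, E=yellow, F=green, G=green. Every edge joins two different colors.

4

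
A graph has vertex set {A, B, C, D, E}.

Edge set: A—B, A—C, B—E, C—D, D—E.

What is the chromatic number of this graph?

3

The cycle C-D-E-B-A-C has odd length 5, so it cannot be 2-colored; at least 3 colors are needed.
A valid assignment using 3 colors: A=red, B=blue, C=green, D=blue, E=red. Each edge has distinct colors on its endpoints.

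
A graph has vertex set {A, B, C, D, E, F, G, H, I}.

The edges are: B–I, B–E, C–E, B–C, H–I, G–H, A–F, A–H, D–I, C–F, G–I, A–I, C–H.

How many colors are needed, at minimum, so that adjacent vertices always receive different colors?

3

G, H, I form a triangle, so at least 3 colors are needed.
One proper 3-coloring: A=green, B=blue, C=red, D=blue, E=green, F=blue, G=green, H=blue, I=red. Every edge joins two different colors.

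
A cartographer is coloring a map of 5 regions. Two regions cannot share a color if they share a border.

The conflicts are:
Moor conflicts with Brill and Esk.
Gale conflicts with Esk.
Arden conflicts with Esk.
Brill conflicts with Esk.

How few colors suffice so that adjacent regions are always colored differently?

Moor, Brill, Esk pairwise conflict, so at least 3 colors are needed.
3 colors suffice: color 1 → {Esk}; color 2 → {Gale, Arden, Brill}; color 3 → {Moor}. Every pair that conflicts lands in different colors.

3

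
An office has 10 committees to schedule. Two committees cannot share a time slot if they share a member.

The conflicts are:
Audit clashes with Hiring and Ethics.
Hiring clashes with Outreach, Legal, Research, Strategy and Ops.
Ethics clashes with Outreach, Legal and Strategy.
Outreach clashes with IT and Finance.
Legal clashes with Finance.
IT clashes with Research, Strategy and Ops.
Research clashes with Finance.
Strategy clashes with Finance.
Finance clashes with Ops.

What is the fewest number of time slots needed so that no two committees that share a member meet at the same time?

IT and Ops conflict, so at least 2 time slots are needed.
2 time slots suffice: time slot 1 → {Hiring, Ethics, IT, Finance}; time slot 2 → {Audit, Outreach, Legal, Research, Strategy, Ops}. No two conflicting committees share a time slot.

2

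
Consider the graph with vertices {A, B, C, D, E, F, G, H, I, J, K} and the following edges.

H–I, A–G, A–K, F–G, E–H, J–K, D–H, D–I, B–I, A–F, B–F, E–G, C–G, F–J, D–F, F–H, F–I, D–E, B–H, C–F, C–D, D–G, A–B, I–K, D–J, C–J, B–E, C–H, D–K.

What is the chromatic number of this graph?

4

C, D, F, J form a clique, so at least 4 colors are needed.
One proper 4-coloring: A=yellow, B=blue, C=yellow, D=blue, E=red, F=red, G=green, H=green, I=yellow, J=green, K=red. Every edge joins two different colors.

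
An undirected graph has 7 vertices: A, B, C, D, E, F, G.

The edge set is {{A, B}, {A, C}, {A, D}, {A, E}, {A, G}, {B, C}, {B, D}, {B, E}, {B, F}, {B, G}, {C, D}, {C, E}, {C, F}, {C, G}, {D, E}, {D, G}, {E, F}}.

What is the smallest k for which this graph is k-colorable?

5

A, B, C, D, G are mutually adjacent (a clique of size 5), so at least 5 colors are needed.
A valid assignment using 5 colors: A=yellow, B=red, C=blue, D=green, E=purple, F=green, G=purple. Each edge has distinct colors on its endpoints.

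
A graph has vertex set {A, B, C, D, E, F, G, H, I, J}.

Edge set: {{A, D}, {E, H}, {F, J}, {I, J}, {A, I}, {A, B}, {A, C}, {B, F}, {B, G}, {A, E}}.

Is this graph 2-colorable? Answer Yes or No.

The cycle F-B-A-I-J-F has odd length 5, so it cannot be 2-colored; at least 3 colors are needed.
So 2 colors are not enough.

No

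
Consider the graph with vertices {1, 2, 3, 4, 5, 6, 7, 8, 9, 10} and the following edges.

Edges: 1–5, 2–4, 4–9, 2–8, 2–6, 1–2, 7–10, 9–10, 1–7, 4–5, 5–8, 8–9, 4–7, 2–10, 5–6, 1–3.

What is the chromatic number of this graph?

2

5 and 6 are adjacent, so at least 2 colors are needed.
A valid assignment using 2 colors: 1=b, 2=a, 3=a, 4=b, 5=a, 6=b, 7=a, 8=b, 9=a, 10=b. Every edge joins two different colors.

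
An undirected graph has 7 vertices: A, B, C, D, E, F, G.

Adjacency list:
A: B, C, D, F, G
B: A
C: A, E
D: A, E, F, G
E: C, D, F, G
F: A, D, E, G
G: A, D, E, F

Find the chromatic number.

4

D, E, F, G form a clique, so at least 4 colors are needed.
4 colors suffice: color red → {A, E}; color blue → {B, C, F}; color green → {G}; color yellow → {D}. Each edge has distinct colors on its endpoints.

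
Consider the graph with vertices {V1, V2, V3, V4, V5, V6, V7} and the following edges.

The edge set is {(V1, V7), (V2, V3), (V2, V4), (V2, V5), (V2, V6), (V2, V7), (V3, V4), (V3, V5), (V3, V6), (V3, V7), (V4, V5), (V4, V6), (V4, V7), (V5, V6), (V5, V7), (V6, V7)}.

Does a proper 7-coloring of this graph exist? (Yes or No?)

Yes

The chromatic number is 6. V2, V3, V4, V5, V6, V7 form a clique, so at least 6 colors are needed.
6 colors suffice: color 1 → {V7}; color 2 → {V1, V6}; color 3 → {V5}; color 4 → {V2}; color 5 → {V4}; color 6 → {V3}.
Since 7 ≥ 6, a proper 7-coloring certainly exists.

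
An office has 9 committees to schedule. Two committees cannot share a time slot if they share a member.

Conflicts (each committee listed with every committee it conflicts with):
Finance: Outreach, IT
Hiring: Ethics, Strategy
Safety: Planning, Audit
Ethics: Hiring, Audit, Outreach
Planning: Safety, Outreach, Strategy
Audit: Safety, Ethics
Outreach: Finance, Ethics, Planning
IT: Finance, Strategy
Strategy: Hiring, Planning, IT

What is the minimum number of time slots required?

The cycle Strategy-IT-Finance-Outreach-Planning-Strategy has odd length 5, so it cannot be 2-colored; at least 3 time slots are needed.
3 time slots suffice: time slot 1 → {Audit, Outreach, Strategy}; time slot 2 → {Finance, Ethics, Planning}; time slot 3 → {Hiring, Safety, IT}. Every pair that conflicts lands in different time slots.

3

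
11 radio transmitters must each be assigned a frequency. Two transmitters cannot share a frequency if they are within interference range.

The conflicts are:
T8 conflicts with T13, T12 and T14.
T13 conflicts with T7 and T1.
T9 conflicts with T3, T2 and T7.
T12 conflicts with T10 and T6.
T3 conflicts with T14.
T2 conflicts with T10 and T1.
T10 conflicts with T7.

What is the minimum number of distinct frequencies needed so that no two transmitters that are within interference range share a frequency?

The cycle T13-T1-T2-T9-T7-T13 has odd length 5, so it cannot be 2-colored; at least 3 frequencies are needed.
3 frequencies suffice: frequency 1 → {T12, T3, T2, T7}; frequency 2 → {T13, T9, T10, T14, T6}; frequency 3 → {T8, T1}. Each listed conflict is separated.

3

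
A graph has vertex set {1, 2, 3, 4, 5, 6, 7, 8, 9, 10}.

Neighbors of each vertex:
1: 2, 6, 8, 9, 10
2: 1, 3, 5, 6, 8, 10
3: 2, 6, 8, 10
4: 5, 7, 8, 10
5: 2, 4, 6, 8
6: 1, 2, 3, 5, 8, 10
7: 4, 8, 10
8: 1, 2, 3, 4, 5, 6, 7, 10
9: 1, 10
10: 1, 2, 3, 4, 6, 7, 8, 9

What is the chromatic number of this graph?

5

1, 2, 6, 8, 10 are mutually adjacent (a clique of size 5), so at least 5 colors are needed.
5 colors suffice: color red → {5, 10}; color blue → {8, 9}; color green → {4, 6}; color yellow → {2, 7}; color purple → {1, 3}. Each edge has distinct colors on its endpoints.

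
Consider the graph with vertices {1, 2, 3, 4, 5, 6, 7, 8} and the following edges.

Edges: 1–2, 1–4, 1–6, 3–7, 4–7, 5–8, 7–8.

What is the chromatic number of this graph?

2

1 and 6 are adjacent, so at least 2 colors are needed.
2 colors suffice: 1=red, 2=blue, 3=blue, 4=blue, 5=red, 6=blue, 7=red, 8=blue. No two adjacent vertices share a color.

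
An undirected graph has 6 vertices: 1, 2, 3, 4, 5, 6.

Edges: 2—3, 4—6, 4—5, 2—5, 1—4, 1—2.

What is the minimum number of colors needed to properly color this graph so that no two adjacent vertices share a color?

2 and 3 are adjacent, so at least 2 colors are needed.
2 colors suffice: color a → {2, 4}; color b → {1, 3, 5, 6}. Each edge has distinct colors on its endpoints.

2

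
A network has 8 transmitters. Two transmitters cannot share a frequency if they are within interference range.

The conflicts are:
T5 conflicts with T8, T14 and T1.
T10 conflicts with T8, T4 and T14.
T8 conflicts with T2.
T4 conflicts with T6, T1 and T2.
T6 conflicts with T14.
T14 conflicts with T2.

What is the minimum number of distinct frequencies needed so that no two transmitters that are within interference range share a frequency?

The cycle T10-T8-T5-T1-T4-T10 has odd length 5, so it cannot be 2-colored; at least 3 frequencies are needed.
3 frequencies suffice: frequency 1 → {T8, T4, T14}; frequency 2 → {T5, T10, T6, T2}; frequency 3 → {T1}. Every pair that conflicts lands in different frequencies.

3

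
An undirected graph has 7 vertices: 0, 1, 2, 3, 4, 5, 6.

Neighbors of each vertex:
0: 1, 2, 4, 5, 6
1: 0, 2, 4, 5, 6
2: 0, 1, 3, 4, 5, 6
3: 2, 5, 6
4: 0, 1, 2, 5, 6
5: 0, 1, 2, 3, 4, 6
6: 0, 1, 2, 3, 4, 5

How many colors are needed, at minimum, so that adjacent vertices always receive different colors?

6

0, 1, 2, 4, 5, 6 form a clique, so at least 6 colors are needed.
One proper 6-coloring: 0=f, 1=d, 2=c, 3=d, 4=e, 5=a, 6=b. Each edge has distinct colors on its endpoints.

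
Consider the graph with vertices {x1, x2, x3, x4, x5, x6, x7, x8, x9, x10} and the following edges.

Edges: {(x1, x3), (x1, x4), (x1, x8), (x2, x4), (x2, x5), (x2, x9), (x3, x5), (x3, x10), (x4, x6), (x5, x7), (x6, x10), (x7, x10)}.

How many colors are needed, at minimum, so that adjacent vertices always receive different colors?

The cycle x1-x4-x2-x5-x3-x1 has odd length 5, so it cannot be 2-colored; at least 3 colors are needed.
3 colors suffice: color red → {x2, x3, x6, x7, x8}; color blue → {x1, x5, x9, x10}; color green → {x4}. Each edge has distinct colors on its endpoints.

3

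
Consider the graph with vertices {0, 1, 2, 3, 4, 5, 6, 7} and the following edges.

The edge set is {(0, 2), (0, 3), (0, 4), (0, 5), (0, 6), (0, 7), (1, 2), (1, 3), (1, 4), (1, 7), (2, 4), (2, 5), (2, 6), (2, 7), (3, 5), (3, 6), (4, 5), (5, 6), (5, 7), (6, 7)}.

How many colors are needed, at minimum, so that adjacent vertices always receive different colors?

5

0, 2, 5, 6, 7 form a clique, so at least 5 colors are needed.
5 colors suffice: color red → {0, 1}; color blue → {2, 3}; color green → {5}; color yellow → {4, 7}; color purple → {6}. Each edge has distinct colors on its endpoints.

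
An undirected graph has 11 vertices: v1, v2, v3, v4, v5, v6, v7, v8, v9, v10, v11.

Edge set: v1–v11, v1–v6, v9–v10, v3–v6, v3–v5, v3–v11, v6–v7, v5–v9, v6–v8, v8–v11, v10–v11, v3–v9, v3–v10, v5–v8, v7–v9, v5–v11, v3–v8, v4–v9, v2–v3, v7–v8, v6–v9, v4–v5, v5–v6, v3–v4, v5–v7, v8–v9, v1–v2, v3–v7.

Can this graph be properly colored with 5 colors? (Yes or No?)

v3, v5, v6, v7, v8, v9 form a clique, so at least 6 colors are needed.
So 5 colors are not enough.

No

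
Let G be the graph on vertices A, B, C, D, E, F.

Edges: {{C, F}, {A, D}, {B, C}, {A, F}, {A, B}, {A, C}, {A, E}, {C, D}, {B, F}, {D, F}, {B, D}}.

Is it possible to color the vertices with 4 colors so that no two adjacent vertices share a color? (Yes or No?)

A, B, C, D, F are pairwise adjacent (a clique of size 5), so at least 5 colors are needed.
So 4 colors are not enough.

No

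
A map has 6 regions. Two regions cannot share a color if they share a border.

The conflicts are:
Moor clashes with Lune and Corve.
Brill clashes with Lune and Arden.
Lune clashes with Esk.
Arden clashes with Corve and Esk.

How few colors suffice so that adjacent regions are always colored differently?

3

The cycle Arden-Corve-Moor-Lune-Esk-Arden has odd length 5, so it cannot be 2-colored; at least 3 colors are needed.
3 colors suffice: color 1 → {Lune, Arden}; color 2 → {Moor, Brill, Esk}; color 3 → {Corve}. Each listed conflict is separated.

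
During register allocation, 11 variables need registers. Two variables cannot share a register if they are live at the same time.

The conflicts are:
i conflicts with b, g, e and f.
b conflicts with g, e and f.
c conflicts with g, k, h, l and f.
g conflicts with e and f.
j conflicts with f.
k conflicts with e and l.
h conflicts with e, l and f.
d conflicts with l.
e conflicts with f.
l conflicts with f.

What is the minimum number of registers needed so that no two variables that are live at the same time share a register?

i, b, g, e, f pairwise conflict, so at least 5 registers are needed.
A valid assignment using 5 registers: i=4, b=5, c=2, g=3, j=2, k=1, h=4, d=1, e=2, l=3, f=1. Each listed conflict is separated.

5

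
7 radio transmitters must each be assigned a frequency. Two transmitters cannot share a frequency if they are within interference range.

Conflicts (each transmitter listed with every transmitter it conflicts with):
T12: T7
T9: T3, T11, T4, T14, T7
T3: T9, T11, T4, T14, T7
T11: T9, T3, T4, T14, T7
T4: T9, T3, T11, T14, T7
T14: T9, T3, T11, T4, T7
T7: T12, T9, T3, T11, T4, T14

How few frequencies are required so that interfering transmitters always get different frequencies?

T9, T3, T11, T4, T14, T7 pairwise conflict, so at least 6 frequencies are needed.
6 frequencies suffice: frequency 1 → {T7}; frequency 2 → {T12, T3}; frequency 3 → {T4}; frequency 4 → {T9}; frequency 5 → {T14}; frequency 6 → {T11}. Every pair that conflicts lands in different frequencies.

6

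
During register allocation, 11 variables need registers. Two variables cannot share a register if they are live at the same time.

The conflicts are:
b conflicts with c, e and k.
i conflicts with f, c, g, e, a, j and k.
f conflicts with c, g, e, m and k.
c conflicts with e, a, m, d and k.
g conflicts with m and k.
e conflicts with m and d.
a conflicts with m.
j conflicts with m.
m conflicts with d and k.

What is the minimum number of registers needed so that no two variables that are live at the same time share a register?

i, f, c, e are mutually in conflict, so at least 4 registers are needed.
A valid assignment using 4 registers: b=2, i=2, f=4, c=1, g=1, e=3, a=3, j=1, m=2, d=4, k=3. Each listed conflict is separated.

4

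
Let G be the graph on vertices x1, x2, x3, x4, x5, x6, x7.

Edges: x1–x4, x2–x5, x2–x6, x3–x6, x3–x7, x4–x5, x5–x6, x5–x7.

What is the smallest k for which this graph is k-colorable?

3

x2, x5, x6 are pairwise adjacent, so at least 3 colors are needed.
3 colors suffice: x1=red, x2=green, x3=red, x4=blue, x5=red, x6=blue, x7=blue. Every edge joins two different colors.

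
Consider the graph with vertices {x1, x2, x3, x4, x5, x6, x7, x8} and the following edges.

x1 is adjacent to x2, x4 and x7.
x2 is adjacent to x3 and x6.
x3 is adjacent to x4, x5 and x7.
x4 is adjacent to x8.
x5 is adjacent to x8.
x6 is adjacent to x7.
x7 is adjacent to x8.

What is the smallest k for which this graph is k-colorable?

2

x5 and x8 are adjacent, so at least 2 colors are needed.
2 colors suffice: color R → {x1, x3, x6, x8}; color B → {x2, x4, x5, x7}. No two adjacent vertices share a color.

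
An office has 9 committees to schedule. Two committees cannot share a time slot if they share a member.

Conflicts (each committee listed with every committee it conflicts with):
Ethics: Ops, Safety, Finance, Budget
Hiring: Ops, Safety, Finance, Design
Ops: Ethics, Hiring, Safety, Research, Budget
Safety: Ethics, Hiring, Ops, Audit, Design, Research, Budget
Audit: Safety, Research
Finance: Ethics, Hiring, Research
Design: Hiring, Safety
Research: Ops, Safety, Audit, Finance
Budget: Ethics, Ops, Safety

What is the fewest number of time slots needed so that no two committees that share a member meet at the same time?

4

Ethics, Ops, Safety, Budget pairwise conflict, so at least 4 time slots are needed.
4 time slots suffice: time slot 1 → {Safety, Finance}; time slot 2 → {Ops, Audit, Design}; time slot 3 → {Ethics, Hiring, Research}; time slot 4 → {Budget}. No two conflicting committees share a time slot.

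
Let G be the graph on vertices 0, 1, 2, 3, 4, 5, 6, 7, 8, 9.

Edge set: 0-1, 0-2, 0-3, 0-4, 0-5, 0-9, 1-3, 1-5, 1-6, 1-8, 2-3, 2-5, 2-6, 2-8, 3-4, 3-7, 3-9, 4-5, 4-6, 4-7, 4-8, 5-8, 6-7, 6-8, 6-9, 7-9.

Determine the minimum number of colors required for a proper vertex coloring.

3, 4, 7 are mutually adjacent, so at least 3 colors are needed.
3 colors suffice: color red → {0, 7, 8}; color blue → {3, 5, 6}; color green → {1, 2, 4, 9}. Each edge has distinct colors on its endpoints.

3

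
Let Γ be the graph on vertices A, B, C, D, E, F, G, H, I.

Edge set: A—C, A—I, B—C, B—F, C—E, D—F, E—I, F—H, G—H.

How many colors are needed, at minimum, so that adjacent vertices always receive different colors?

A and C are adjacent, so at least 2 colors are needed.
2 colors suffice: color red → {C, F, G, I}; color blue → {A, B, D, E, H}. No two adjacent vertices share a color.

2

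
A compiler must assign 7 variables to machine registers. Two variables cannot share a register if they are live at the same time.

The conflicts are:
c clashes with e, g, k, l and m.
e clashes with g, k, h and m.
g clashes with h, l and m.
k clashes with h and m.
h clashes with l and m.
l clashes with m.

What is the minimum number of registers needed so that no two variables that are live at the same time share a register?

4

e, k, h, m all conflict with each other, so at least 4 registers are needed.
4 registers suffice: c=2, e=3, g=4, k=4, h=2, l=3, m=1. Each listed conflict is separated.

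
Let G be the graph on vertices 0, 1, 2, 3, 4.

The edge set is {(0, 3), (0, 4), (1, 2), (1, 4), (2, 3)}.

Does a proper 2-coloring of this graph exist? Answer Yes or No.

No

The cycle 0-4-1-2-3-0 has odd length 5, so it cannot be 2-colored; at least 3 colors are needed.
So 2 colors are not enough.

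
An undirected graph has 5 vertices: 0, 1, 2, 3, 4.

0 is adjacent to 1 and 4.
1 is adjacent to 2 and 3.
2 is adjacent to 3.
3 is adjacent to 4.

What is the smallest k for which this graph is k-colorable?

1, 2, 3 form a triangle, so at least 3 colors are needed.
3 colors suffice: 0=blue, 1=red, 2=green, 3=blue, 4=red. Every edge joins two different colors.

3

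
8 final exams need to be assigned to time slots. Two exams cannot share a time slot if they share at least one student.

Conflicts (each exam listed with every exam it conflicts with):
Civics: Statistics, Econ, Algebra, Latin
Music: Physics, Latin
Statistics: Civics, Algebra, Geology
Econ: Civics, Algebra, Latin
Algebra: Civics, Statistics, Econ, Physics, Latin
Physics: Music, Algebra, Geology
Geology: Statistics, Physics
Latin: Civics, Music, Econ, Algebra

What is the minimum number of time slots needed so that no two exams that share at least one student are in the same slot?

4

Civics, Econ, Algebra, Latin are mutually in conflict, so at least 4 time slots are needed.
4 time slots suffice: time slot 1 → {Music, Algebra, Geology}; time slot 2 → {Civics, Physics}; time slot 3 → {Statistics, Latin}; time slot 4 → {Econ}. Each listed conflict is separated.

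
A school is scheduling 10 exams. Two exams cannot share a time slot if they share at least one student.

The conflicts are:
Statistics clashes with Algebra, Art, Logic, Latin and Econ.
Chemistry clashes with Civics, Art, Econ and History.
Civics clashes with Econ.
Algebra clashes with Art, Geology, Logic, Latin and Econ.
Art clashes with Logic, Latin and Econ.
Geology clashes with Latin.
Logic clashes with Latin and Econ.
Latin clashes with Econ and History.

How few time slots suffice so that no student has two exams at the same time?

6

Statistics, Algebra, Art, Logic, Latin, Econ all conflict with each other, so at least 6 time slots are needed.
6 time slots suffice: time slot 1 → {Geology, Econ, History}; time slot 2 → {Chemistry, Latin}; time slot 3 → {Civics, Algebra}; time slot 4 → {Art}; time slot 5 → {Statistics}; time slot 6 → {Logic}. No two conflicting exams share a time slot.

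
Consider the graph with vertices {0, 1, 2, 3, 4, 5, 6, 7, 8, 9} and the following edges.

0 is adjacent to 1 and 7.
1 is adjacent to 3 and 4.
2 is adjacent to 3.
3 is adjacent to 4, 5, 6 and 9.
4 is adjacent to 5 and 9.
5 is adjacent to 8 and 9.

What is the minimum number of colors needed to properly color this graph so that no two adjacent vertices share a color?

4

3, 4, 5, 9 are mutually adjacent (a clique of size 4), so at least 4 colors are needed.
4 colors suffice: color a → {0, 3, 8}; color b → {2, 4, 6, 7}; color c → {1, 5}; color d → {9}. No two adjacent vertices share a color.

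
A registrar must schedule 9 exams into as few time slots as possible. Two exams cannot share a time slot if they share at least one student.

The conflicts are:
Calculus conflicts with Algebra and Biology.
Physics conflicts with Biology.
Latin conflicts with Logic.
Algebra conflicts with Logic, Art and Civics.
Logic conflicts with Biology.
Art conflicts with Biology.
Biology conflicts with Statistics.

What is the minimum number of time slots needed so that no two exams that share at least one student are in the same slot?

Calculus and Algebra conflict, so at least 2 time slots are needed.
A valid assignment using 2 time slots: Calculus=2, Physics=2, Latin=1, Algebra=1, Logic=2, Art=2, Civics=2, Biology=1, Statistics=2. Each listed conflict is separated.

2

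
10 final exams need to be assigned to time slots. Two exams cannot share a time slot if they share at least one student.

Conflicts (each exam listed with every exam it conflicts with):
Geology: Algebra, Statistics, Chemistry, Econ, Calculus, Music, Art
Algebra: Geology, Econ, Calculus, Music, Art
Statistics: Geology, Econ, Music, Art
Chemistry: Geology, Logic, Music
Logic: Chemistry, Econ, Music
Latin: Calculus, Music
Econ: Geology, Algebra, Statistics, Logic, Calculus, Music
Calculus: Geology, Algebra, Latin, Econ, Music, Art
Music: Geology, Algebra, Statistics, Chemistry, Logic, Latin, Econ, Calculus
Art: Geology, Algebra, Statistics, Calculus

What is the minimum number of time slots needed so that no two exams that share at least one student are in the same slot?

5

Geology, Algebra, Econ, Calculus, Music all conflict with each other, so at least 5 time slots are needed.
A valid assignment using 5 time slots: Geology=2, Algebra=5, Statistics=3, Chemistry=3, Logic=2, Latin=2, Econ=4, Calculus=3, Music=1, Art=1. Every pair that conflicts lands in different time slots.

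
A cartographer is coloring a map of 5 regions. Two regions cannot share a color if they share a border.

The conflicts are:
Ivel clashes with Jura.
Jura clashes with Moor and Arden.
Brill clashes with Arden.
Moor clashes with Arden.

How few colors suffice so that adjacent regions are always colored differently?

3

Jura, Moor, Arden pairwise conflict, so at least 3 colors are needed.
A valid assignment using 3 colors: Ivel=1, Jura=2, Brill=2, Moor=3, Arden=1. Every pair that conflicts lands in different colors.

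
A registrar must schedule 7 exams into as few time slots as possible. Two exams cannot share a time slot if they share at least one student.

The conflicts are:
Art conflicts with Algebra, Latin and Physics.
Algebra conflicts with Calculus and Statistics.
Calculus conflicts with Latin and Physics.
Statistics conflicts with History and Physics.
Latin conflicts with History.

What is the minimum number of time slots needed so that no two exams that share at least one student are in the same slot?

3

The cycle Latin-Art-Physics-Statistics-History-Latin has odd length 5, so it cannot be 2-colored; at least 3 time slots are needed.
3 time slots suffice: Art=2, Algebra=1, Calculus=2, Statistics=2, Latin=1, History=3, Physics=1. Every pair that conflicts lands in different time slots.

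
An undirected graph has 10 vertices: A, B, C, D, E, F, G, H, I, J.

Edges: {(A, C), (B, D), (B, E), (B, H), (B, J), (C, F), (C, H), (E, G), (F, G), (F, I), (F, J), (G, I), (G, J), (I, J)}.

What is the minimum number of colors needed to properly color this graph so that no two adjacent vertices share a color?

4

F, G, I, J are pairwise adjacent (a clique of size 4), so at least 4 colors are needed.
A valid assignment using 4 colors: A=blue, B=red, C=red, D=blue, E=blue, F=green, G=red, H=blue, I=yellow, J=blue. Every edge joins two different colors.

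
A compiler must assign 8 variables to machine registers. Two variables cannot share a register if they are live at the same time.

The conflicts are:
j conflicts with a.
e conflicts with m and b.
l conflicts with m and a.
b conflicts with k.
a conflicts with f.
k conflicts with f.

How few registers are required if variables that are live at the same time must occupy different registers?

The cycle l-m-e-b-k-f-a-l has odd length 7, so it cannot be 2-colored; at least 3 registers are needed.
Using 3 registers: j=2, e=2, l=2, m=1, b=1, a=1, k=3, f=2. Each listed conflict is separated.

3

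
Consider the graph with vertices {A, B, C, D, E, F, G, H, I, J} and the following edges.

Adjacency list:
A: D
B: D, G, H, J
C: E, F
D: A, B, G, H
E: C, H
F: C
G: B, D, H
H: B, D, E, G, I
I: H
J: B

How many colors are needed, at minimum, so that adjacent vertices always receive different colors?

B, D, G, H are pairwise adjacent (a clique of size 4), so at least 4 colors are needed.
One proper 4-coloring: A=1, B=3, C=1, D=2, E=2, F=2, G=4, H=1, I=2, J=1. Each edge has distinct colors on its endpoints.

4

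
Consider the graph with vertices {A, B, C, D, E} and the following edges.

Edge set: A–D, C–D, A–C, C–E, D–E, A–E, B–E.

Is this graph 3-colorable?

No

A, C, D, E are mutually adjacent (a clique of size 4), so at least 4 colors are needed.
So 3 colors are not enough.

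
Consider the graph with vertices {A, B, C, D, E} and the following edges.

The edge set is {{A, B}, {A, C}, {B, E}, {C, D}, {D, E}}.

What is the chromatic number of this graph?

The cycle A-B-E-D-C-A has odd length 5, so it cannot be 2-colored; at least 3 colors are needed.
One proper 3-coloring: A=2, B=3, C=1, D=2, E=1. Every edge joins two different colors.

3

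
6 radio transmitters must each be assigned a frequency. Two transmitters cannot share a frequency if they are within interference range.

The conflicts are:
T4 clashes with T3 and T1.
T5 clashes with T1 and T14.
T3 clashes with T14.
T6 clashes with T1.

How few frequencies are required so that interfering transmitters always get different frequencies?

3

The cycle T4-T3-T14-T5-T1-T4 has odd length 5, so it cannot be 2-colored; at least 3 frequencies are needed.
A valid assignment using 3 frequencies: T4=3, T5=2, T3=2, T6=2, T1=1, T14=1. Every pair that conflicts lands in different frequencies.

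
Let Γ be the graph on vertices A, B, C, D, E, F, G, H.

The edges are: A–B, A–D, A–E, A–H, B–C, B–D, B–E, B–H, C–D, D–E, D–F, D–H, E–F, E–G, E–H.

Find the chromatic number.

A, B, D, E, H form a clique, so at least 5 colors are needed.
5 colors suffice: color 1 → {C, E}; color 2 → {D, G}; color 3 → {B, F}; color 4 → {H}; color 5 → {A}. Each edge has distinct colors on its endpoints.

5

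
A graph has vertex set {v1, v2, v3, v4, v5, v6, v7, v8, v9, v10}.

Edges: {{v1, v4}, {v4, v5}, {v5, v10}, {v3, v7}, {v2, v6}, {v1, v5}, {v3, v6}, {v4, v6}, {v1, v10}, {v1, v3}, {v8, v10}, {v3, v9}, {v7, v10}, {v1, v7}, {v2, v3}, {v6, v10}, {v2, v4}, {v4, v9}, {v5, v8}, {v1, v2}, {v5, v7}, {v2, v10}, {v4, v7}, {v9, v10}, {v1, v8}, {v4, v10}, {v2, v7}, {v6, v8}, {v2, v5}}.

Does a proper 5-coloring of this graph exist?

v1, v2, v4, v5, v7, v10 are pairwise adjacent (a clique of size 6), so at least 6 colors are needed.
So 5 colors are not enough.

No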